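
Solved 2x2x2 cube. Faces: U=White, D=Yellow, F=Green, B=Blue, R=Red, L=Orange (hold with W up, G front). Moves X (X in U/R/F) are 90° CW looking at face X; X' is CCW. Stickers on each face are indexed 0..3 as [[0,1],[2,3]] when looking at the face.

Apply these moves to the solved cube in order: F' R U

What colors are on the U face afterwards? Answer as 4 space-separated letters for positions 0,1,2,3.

After move 1 (F'): F=GGGG U=WWRR R=YRYR D=OOYY L=OWOW
After move 2 (R): R=YYRR U=WGRG F=GOGY D=OBYB B=RBWB
After move 3 (U): U=RWGG F=YYGY R=RBRR B=OWWB L=GOOW
Query: U face = RWGG

Answer: R W G G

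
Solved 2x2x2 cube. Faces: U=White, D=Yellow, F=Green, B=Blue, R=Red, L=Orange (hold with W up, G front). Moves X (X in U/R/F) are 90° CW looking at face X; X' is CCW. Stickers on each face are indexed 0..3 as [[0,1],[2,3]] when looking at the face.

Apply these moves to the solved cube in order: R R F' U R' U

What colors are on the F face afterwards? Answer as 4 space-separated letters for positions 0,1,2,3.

Answer: B R G Y

Derivation:
After move 1 (R): R=RRRR U=WGWG F=GYGY D=YBYB B=WBWB
After move 2 (R): R=RRRR U=WYWY F=GBGB D=YWYW B=GBGB
After move 3 (F'): F=BBGG U=WYRR R=WRYR D=OOYW L=OYOW
After move 4 (U): U=RWRY F=WRGG R=GBYR B=OYGB L=BBOW
After move 5 (R'): R=BRGY U=RGRO F=WWGY D=ORYG B=WYOB
After move 6 (U): U=RROG F=BRGY R=WYGY B=BBOB L=WWOW
Query: F face = BRGY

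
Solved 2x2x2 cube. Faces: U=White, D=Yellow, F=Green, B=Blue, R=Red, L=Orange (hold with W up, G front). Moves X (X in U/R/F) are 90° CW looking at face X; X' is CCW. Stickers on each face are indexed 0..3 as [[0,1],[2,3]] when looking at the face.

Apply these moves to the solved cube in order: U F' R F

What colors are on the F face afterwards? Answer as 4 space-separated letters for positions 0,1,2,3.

After move 1 (U): U=WWWW F=RRGG R=BBRR B=OOBB L=GGOO
After move 2 (F'): F=RGRG U=WWBR R=YBYR D=GOYY L=GWOW
After move 3 (R): R=YYRB U=WGBG F=RORY D=GBYO B=ROWB
After move 4 (F): F=RRYO U=WGWW R=BYGB D=RYYO L=GGOB
Query: F face = RRYO

Answer: R R Y O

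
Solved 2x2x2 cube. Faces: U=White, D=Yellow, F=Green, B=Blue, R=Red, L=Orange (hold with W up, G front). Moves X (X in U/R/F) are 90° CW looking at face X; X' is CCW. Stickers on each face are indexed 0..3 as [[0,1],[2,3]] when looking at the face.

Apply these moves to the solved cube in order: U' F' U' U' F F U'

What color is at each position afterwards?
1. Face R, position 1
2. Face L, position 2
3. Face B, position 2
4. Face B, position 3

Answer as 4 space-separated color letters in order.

After move 1 (U'): U=WWWW F=OOGG R=GGRR B=RRBB L=BBOO
After move 2 (F'): F=OGOG U=WWGR R=YGYR D=BOYY L=BWOW
After move 3 (U'): U=WRWG F=BWOG R=OGYR B=YGBB L=RROW
After move 4 (U'): U=RGWW F=RROG R=BWYR B=OGBB L=YGOW
After move 5 (F): F=ORGR U=RGWG R=WWWR D=YBYY L=YBOO
After move 6 (F): F=GORR U=RGOB R=WWGR D=WWYY L=YYOB
After move 7 (U'): U=GBRO F=YYRR R=GOGR B=WWBB L=OGOB
Query 1: R[1] = O
Query 2: L[2] = O
Query 3: B[2] = B
Query 4: B[3] = B

Answer: O O B B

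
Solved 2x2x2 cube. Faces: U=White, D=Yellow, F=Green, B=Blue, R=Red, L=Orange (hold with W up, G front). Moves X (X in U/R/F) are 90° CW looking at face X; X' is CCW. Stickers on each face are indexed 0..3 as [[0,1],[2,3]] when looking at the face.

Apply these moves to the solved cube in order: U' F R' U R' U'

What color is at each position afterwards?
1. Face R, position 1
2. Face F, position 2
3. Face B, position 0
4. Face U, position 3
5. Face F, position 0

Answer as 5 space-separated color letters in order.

After move 1 (U'): U=WWWW F=OOGG R=GGRR B=RRBB L=BBOO
After move 2 (F): F=GOGO U=WWOB R=WGWR D=RGYY L=BYOY
After move 3 (R'): R=GRWW U=WBOR F=GWGB D=ROYO B=YRGB
After move 4 (U): U=OWRB F=GRGB R=YRWW B=BYGB L=GWOY
After move 5 (R'): R=RWYW U=OGRB F=GWGB D=RRYB B=OYOB
After move 6 (U'): U=GBOR F=GWGB R=GWYW B=RWOB L=OYOY
Query 1: R[1] = W
Query 2: F[2] = G
Query 3: B[0] = R
Query 4: U[3] = R
Query 5: F[0] = G

Answer: W G R R G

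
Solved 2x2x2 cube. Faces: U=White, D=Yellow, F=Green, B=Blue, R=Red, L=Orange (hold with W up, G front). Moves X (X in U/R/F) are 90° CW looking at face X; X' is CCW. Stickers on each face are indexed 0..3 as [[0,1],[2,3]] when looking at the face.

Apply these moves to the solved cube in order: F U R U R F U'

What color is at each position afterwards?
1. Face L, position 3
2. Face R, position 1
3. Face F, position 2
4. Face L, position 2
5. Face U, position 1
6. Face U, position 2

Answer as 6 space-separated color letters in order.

Answer: W W O O R O

Derivation:
After move 1 (F): F=GGGG U=WWOO R=WRWR D=RRYY L=OYOY
After move 2 (U): U=OWOW F=WRGG R=BBWR B=OYBB L=GGOY
After move 3 (R): R=WBRB U=OROG F=WRGY D=RBYO B=WYWB
After move 4 (U): U=OOGR F=WBGY R=WYRB B=GGWB L=WROY
After move 5 (R): R=RWBY U=OBGY F=WBGO D=RWYG B=RGOB
After move 6 (F): F=GWOB U=OBYR R=GWYY D=BRYG L=WROW
After move 7 (U'): U=BROY F=WROB R=GWYY B=GWOB L=RGOW
Query 1: L[3] = W
Query 2: R[1] = W
Query 3: F[2] = O
Query 4: L[2] = O
Query 5: U[1] = R
Query 6: U[2] = O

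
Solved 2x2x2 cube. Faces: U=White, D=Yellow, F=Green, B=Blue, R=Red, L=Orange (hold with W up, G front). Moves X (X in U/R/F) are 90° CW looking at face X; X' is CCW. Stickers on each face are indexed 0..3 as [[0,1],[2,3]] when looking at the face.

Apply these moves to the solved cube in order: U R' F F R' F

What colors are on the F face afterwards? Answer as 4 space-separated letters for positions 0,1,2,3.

Answer: W W Y B

Derivation:
After move 1 (U): U=WWWW F=RRGG R=BBRR B=OOBB L=GGOO
After move 2 (R'): R=BRBR U=WBWO F=RWGW D=YRYG B=YOYB
After move 3 (F): F=GRWW U=WBOG R=WROR D=BBYG L=GYOR
After move 4 (F): F=WGWR U=WBRY R=ORGR D=OWYG L=GBOB
After move 5 (R'): R=RROG U=WYRY F=WBWY D=OGYR B=GOWB
After move 6 (F): F=WWYB U=WYBB R=RRYG D=ORYR L=GOOG
Query: F face = WWYB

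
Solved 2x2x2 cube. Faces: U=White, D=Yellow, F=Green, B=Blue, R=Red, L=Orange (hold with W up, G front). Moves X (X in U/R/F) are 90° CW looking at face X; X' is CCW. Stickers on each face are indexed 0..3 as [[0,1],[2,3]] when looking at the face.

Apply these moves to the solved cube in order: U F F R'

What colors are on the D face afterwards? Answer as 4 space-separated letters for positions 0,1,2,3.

After move 1 (U): U=WWWW F=RRGG R=BBRR B=OOBB L=GGOO
After move 2 (F): F=GRGR U=WWOG R=WBWR D=RBYY L=GYOY
After move 3 (F): F=GGRR U=WWYY R=OBGR D=WWYY L=GROB
After move 4 (R'): R=BROG U=WBYO F=GWRY D=WGYR B=YOWB
Query: D face = WGYR

Answer: W G Y R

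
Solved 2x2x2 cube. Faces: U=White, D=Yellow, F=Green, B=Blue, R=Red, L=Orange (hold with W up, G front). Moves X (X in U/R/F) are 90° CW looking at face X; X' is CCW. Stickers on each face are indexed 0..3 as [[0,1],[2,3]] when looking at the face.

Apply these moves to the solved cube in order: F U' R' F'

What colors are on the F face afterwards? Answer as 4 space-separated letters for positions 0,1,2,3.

Answer: O O O G

Derivation:
After move 1 (F): F=GGGG U=WWOO R=WRWR D=RRYY L=OYOY
After move 2 (U'): U=WOWO F=OYGG R=GGWR B=WRBB L=BBOY
After move 3 (R'): R=GRGW U=WBWW F=OOGO D=RYYG B=YRRB
After move 4 (F'): F=OOOG U=WBGG R=YRRW D=BYYG L=BWOW
Query: F face = OOOG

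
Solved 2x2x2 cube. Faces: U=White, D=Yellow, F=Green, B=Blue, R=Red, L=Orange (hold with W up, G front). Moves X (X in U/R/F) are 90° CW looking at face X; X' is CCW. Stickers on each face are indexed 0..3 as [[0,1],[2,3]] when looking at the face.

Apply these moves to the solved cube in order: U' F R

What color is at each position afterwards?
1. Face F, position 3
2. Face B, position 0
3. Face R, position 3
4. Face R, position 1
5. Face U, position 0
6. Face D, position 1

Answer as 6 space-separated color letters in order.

Answer: Y B G W W B

Derivation:
After move 1 (U'): U=WWWW F=OOGG R=GGRR B=RRBB L=BBOO
After move 2 (F): F=GOGO U=WWOB R=WGWR D=RGYY L=BYOY
After move 3 (R): R=WWRG U=WOOO F=GGGY D=RBYR B=BRWB
Query 1: F[3] = Y
Query 2: B[0] = B
Query 3: R[3] = G
Query 4: R[1] = W
Query 5: U[0] = W
Query 6: D[1] = B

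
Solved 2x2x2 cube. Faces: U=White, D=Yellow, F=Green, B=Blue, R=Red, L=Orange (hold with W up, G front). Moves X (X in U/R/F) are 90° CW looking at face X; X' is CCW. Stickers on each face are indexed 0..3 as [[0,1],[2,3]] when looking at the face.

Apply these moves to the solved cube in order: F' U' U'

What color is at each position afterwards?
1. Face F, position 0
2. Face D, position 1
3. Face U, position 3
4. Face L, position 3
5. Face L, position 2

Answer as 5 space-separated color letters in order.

After move 1 (F'): F=GGGG U=WWRR R=YRYR D=OOYY L=OWOW
After move 2 (U'): U=WRWR F=OWGG R=GGYR B=YRBB L=BBOW
After move 3 (U'): U=RRWW F=BBGG R=OWYR B=GGBB L=YROW
Query 1: F[0] = B
Query 2: D[1] = O
Query 3: U[3] = W
Query 4: L[3] = W
Query 5: L[2] = O

Answer: B O W W O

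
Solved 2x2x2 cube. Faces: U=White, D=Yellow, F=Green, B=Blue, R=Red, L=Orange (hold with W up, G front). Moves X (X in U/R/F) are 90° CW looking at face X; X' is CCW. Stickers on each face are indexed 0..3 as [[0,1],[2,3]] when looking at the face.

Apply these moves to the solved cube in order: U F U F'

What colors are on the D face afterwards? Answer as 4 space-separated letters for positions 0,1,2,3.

Answer: R Y Y Y

Derivation:
After move 1 (U): U=WWWW F=RRGG R=BBRR B=OOBB L=GGOO
After move 2 (F): F=GRGR U=WWOG R=WBWR D=RBYY L=GYOY
After move 3 (U): U=OWGW F=WBGR R=OOWR B=GYBB L=GROY
After move 4 (F'): F=BRWG U=OWOW R=BORR D=RYYY L=GWOG
Query: D face = RYYY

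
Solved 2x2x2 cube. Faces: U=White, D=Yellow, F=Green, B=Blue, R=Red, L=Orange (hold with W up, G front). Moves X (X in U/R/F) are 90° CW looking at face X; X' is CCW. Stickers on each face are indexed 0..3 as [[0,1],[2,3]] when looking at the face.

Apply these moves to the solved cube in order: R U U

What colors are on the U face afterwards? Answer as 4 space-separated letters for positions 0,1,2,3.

Answer: G W G W

Derivation:
After move 1 (R): R=RRRR U=WGWG F=GYGY D=YBYB B=WBWB
After move 2 (U): U=WWGG F=RRGY R=WBRR B=OOWB L=GYOO
After move 3 (U): U=GWGW F=WBGY R=OORR B=GYWB L=RROO
Query: U face = GWGW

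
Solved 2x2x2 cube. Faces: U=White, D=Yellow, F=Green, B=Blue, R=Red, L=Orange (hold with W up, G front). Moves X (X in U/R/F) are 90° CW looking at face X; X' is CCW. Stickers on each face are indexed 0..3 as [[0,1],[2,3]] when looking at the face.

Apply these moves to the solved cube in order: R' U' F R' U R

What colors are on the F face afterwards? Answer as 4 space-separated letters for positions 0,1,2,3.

Answer: W O W O

Derivation:
After move 1 (R'): R=RRRR U=WBWB F=GWGW D=YGYG B=YBYB
After move 2 (U'): U=BBWW F=OOGW R=GWRR B=RRYB L=YBOO
After move 3 (F): F=GOWO U=BBOB R=WWWR D=RGYG L=YYOG
After move 4 (R'): R=WRWW U=BYOR F=GBWB D=ROYO B=GRGB
After move 5 (U): U=OBRY F=WRWB R=GRWW B=YYGB L=GBOG
After move 6 (R): R=WGWR U=ORRB F=WOWO D=RGYY B=YYBB
Query: F face = WOWO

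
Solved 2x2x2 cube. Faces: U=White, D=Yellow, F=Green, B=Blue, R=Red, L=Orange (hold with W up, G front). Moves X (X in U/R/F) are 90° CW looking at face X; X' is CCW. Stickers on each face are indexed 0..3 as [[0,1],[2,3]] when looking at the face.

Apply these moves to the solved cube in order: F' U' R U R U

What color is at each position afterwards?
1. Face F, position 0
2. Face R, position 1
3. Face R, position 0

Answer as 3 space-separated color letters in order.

Answer: R B W

Derivation:
After move 1 (F'): F=GGGG U=WWRR R=YRYR D=OOYY L=OWOW
After move 2 (U'): U=WRWR F=OWGG R=GGYR B=YRBB L=BBOW
After move 3 (R): R=YGRG U=WWWG F=OOGY D=OBYY B=RRRB
After move 4 (U): U=WWGW F=YGGY R=RRRG B=BBRB L=OOOW
After move 5 (R): R=RRGR U=WGGY F=YBGY D=ORYB B=WBWB
After move 6 (U): U=GWYG F=RRGY R=WBGR B=OOWB L=YBOW
Query 1: F[0] = R
Query 2: R[1] = B
Query 3: R[0] = W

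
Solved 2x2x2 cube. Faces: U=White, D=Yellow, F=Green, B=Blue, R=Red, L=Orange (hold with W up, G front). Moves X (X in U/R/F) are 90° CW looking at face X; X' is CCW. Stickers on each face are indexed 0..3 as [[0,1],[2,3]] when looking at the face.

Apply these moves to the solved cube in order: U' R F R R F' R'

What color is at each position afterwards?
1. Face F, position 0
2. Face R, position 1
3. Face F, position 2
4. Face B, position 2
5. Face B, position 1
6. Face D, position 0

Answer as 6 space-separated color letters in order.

After move 1 (U'): U=WWWW F=OOGG R=GGRR B=RRBB L=BBOO
After move 2 (R): R=RGRG U=WOWG F=OYGY D=YBYR B=WRWB
After move 3 (F): F=GOYY U=WOOB R=WGGG D=RRYR L=BYOB
After move 4 (R): R=GWGG U=WOOY F=GRYR D=RWYW B=BROB
After move 5 (R): R=GGGW U=WROR F=GWYW D=ROYB B=YROB
After move 6 (F'): F=WWGY U=WRGG R=OGRW D=YBYB L=BROO
After move 7 (R'): R=GWOR U=WOGY F=WRGG D=YWYY B=BRBB
Query 1: F[0] = W
Query 2: R[1] = W
Query 3: F[2] = G
Query 4: B[2] = B
Query 5: B[1] = R
Query 6: D[0] = Y

Answer: W W G B R Y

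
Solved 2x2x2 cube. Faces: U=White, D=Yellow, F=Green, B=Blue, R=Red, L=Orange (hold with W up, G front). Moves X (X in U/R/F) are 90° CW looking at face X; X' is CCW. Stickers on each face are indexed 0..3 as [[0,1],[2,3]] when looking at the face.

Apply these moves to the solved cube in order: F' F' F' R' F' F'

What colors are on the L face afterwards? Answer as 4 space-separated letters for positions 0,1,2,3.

After move 1 (F'): F=GGGG U=WWRR R=YRYR D=OOYY L=OWOW
After move 2 (F'): F=GGGG U=WWYY R=OROR D=WWYY L=OROR
After move 3 (F'): F=GGGG U=WWOO R=WRWR D=RRYY L=OYOY
After move 4 (R'): R=RRWW U=WBOB F=GWGO D=RGYG B=YBRB
After move 5 (F'): F=WOGG U=WBRW R=GRRW D=YYYG L=OBOO
After move 6 (F'): F=OGWG U=WBGR R=YRYW D=BOYG L=OWOR
Query: L face = OWOR

Answer: O W O R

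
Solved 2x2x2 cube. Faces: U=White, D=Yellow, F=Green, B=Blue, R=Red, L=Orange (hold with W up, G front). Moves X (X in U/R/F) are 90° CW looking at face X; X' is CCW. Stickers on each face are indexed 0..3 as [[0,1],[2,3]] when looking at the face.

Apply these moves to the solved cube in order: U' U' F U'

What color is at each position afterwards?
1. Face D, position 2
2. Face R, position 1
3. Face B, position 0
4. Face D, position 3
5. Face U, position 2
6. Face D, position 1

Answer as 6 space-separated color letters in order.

Answer: Y B W Y W O

Derivation:
After move 1 (U'): U=WWWW F=OOGG R=GGRR B=RRBB L=BBOO
After move 2 (U'): U=WWWW F=BBGG R=OORR B=GGBB L=RROO
After move 3 (F): F=GBGB U=WWOR R=WOWR D=ROYY L=RYOY
After move 4 (U'): U=WRWO F=RYGB R=GBWR B=WOBB L=GGOY
Query 1: D[2] = Y
Query 2: R[1] = B
Query 3: B[0] = W
Query 4: D[3] = Y
Query 5: U[2] = W
Query 6: D[1] = O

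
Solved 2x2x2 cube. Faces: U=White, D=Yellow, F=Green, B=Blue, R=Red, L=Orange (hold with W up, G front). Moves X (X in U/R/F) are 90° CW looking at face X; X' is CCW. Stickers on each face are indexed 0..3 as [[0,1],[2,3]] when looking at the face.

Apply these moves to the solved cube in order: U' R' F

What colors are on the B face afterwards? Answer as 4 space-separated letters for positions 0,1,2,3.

Answer: Y R Y B

Derivation:
After move 1 (U'): U=WWWW F=OOGG R=GGRR B=RRBB L=BBOO
After move 2 (R'): R=GRGR U=WBWR F=OWGW D=YOYG B=YRYB
After move 3 (F): F=GOWW U=WBOB R=WRRR D=GGYG L=BYOO
Query: B face = YRYB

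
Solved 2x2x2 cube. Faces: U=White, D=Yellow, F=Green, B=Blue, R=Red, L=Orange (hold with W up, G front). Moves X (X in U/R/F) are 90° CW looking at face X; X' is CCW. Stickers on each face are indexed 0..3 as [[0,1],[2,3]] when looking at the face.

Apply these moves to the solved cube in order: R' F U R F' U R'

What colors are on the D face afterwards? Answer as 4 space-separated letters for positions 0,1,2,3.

Answer: G Y Y W

Derivation:
After move 1 (R'): R=RRRR U=WBWB F=GWGW D=YGYG B=YBYB
After move 2 (F): F=GGWW U=WBOO R=WRBR D=RRYG L=OYOG
After move 3 (U): U=OWOB F=WRWW R=YBBR B=OYYB L=GGOG
After move 4 (R): R=BYRB U=OROW F=WRWG D=RYYO B=BYWB
After move 5 (F'): F=RGWW U=ORBR R=YYRB D=GGYO L=GWOO
After move 6 (U): U=BORR F=YYWW R=BYRB B=GWWB L=RGOO
After move 7 (R'): R=YBBR U=BWRG F=YOWR D=GYYW B=OWGB
Query: D face = GYYW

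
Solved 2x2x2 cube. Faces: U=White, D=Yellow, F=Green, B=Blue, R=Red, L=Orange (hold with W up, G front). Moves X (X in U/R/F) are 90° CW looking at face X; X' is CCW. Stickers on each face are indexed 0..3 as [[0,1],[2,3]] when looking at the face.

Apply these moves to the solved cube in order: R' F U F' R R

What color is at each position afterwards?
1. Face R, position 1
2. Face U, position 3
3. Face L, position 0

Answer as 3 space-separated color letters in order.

Answer: R G G

Derivation:
After move 1 (R'): R=RRRR U=WBWB F=GWGW D=YGYG B=YBYB
After move 2 (F): F=GGWW U=WBOO R=WRBR D=RRYG L=OYOG
After move 3 (U): U=OWOB F=WRWW R=YBBR B=OYYB L=GGOG
After move 4 (F'): F=RWWW U=OWYB R=RBRR D=GGYG L=GBOO
After move 5 (R): R=RRRB U=OWYW F=RGWG D=GYYO B=BYWB
After move 6 (R): R=RRBR U=OGYG F=RYWO D=GWYB B=WYWB
Query 1: R[1] = R
Query 2: U[3] = G
Query 3: L[0] = G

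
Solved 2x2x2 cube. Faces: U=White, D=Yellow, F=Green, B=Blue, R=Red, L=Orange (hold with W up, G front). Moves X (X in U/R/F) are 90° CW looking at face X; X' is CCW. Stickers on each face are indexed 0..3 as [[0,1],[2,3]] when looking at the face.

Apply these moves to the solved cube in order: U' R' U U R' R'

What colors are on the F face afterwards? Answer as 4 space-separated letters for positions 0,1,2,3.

After move 1 (U'): U=WWWW F=OOGG R=GGRR B=RRBB L=BBOO
After move 2 (R'): R=GRGR U=WBWR F=OWGW D=YOYG B=YRYB
After move 3 (U): U=WWRB F=GRGW R=YRGR B=BBYB L=OWOO
After move 4 (U): U=RWBW F=YRGW R=BBGR B=OWYB L=GROO
After move 5 (R'): R=BRBG U=RYBO F=YWGW D=YRYW B=GWOB
After move 6 (R'): R=RGBB U=ROBG F=YYGO D=YWYW B=WWRB
Query: F face = YYGO

Answer: Y Y G O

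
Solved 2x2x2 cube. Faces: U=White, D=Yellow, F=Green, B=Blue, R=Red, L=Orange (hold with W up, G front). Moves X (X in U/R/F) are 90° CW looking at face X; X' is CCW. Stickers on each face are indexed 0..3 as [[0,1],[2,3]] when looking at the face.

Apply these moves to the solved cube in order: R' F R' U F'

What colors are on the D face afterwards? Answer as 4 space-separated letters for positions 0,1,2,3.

After move 1 (R'): R=RRRR U=WBWB F=GWGW D=YGYG B=YBYB
After move 2 (F): F=GGWW U=WBOO R=WRBR D=RRYG L=OYOG
After move 3 (R'): R=RRWB U=WYOY F=GBWO D=RGYW B=GBRB
After move 4 (U): U=OWYY F=RRWO R=GBWB B=OYRB L=GBOG
After move 5 (F'): F=RORW U=OWGW R=GBRB D=BGYW L=GYOY
Query: D face = BGYW

Answer: B G Y W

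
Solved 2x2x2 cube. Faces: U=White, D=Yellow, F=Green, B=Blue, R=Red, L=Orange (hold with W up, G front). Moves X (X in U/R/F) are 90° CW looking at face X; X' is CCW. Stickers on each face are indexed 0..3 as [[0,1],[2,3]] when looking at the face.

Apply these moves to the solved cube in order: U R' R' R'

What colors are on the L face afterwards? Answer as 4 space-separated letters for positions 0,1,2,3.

After move 1 (U): U=WWWW F=RRGG R=BBRR B=OOBB L=GGOO
After move 2 (R'): R=BRBR U=WBWO F=RWGW D=YRYG B=YOYB
After move 3 (R'): R=RRBB U=WYWY F=RBGO D=YWYW B=GORB
After move 4 (R'): R=RBRB U=WRWG F=RYGY D=YBYO B=WOWB
Query: L face = GGOO

Answer: G G O O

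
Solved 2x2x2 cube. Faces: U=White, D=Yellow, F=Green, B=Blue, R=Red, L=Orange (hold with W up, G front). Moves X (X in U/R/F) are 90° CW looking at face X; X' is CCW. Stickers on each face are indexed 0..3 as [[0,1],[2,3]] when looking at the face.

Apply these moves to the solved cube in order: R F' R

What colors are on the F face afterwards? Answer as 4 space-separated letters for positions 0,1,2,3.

After move 1 (R): R=RRRR U=WGWG F=GYGY D=YBYB B=WBWB
After move 2 (F'): F=YYGG U=WGRR R=BRYR D=OOYB L=OGOW
After move 3 (R): R=YBRR U=WYRG F=YOGB D=OWYW B=RBGB
Query: F face = YOGB

Answer: Y O G B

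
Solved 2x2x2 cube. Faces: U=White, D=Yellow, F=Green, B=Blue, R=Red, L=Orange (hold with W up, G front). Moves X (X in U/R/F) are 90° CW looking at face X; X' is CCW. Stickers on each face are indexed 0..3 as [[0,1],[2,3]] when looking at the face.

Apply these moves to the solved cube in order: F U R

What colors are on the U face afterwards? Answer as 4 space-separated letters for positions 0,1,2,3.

After move 1 (F): F=GGGG U=WWOO R=WRWR D=RRYY L=OYOY
After move 2 (U): U=OWOW F=WRGG R=BBWR B=OYBB L=GGOY
After move 3 (R): R=WBRB U=OROG F=WRGY D=RBYO B=WYWB
Query: U face = OROG

Answer: O R O G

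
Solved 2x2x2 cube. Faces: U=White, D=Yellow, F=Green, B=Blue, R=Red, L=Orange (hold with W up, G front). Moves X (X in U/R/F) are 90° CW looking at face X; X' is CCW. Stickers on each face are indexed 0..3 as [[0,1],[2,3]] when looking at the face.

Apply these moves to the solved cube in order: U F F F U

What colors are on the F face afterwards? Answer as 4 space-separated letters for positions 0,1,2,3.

After move 1 (U): U=WWWW F=RRGG R=BBRR B=OOBB L=GGOO
After move 2 (F): F=GRGR U=WWOG R=WBWR D=RBYY L=GYOY
After move 3 (F): F=GGRR U=WWYY R=OBGR D=WWYY L=GROB
After move 4 (F): F=RGRG U=WWBR R=YBYR D=GOYY L=GWOW
After move 5 (U): U=BWRW F=YBRG R=OOYR B=GWBB L=RGOW
Query: F face = YBRG

Answer: Y B R G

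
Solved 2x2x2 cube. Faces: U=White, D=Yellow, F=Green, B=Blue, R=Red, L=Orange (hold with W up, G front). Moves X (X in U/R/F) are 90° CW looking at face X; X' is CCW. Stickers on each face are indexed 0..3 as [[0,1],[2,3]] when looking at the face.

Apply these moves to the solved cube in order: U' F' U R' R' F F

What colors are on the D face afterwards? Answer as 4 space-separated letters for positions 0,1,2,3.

Answer: Y R Y W

Derivation:
After move 1 (U'): U=WWWW F=OOGG R=GGRR B=RRBB L=BBOO
After move 2 (F'): F=OGOG U=WWGR R=YGYR D=BOYY L=BWOW
After move 3 (U): U=GWRW F=YGOG R=RRYR B=BWBB L=OGOW
After move 4 (R'): R=RRRY U=GBRB F=YWOW D=BGYG B=YWOB
After move 5 (R'): R=RYRR U=GORY F=YBOB D=BWYW B=GWGB
After move 6 (F): F=OYBB U=GOWG R=RYYR D=RRYW L=OBOW
After move 7 (F): F=BOBY U=GOWB R=WYGR D=YRYW L=OROR
Query: D face = YRYW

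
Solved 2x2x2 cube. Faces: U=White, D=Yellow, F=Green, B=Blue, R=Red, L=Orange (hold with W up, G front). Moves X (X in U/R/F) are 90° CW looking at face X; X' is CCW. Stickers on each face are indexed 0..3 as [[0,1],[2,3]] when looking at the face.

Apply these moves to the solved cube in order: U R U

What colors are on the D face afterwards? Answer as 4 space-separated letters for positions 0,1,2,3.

Answer: Y B Y O

Derivation:
After move 1 (U): U=WWWW F=RRGG R=BBRR B=OOBB L=GGOO
After move 2 (R): R=RBRB U=WRWG F=RYGY D=YBYO B=WOWB
After move 3 (U): U=WWGR F=RBGY R=WORB B=GGWB L=RYOO
Query: D face = YBYO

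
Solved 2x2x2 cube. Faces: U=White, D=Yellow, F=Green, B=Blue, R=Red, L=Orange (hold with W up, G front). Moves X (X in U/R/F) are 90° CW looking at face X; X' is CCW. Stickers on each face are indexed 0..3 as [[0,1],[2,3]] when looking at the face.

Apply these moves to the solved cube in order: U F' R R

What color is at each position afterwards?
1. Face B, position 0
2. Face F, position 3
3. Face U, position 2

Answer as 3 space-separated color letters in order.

Answer: G O B

Derivation:
After move 1 (U): U=WWWW F=RRGG R=BBRR B=OOBB L=GGOO
After move 2 (F'): F=RGRG U=WWBR R=YBYR D=GOYY L=GWOW
After move 3 (R): R=YYRB U=WGBG F=RORY D=GBYO B=ROWB
After move 4 (R): R=RYBY U=WOBY F=RBRO D=GWYR B=GOGB
Query 1: B[0] = G
Query 2: F[3] = O
Query 3: U[2] = B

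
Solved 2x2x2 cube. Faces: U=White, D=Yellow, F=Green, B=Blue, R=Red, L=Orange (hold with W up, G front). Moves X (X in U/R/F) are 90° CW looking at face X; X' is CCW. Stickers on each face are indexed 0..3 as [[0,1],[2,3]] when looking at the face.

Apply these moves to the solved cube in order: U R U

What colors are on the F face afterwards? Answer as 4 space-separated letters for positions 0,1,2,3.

After move 1 (U): U=WWWW F=RRGG R=BBRR B=OOBB L=GGOO
After move 2 (R): R=RBRB U=WRWG F=RYGY D=YBYO B=WOWB
After move 3 (U): U=WWGR F=RBGY R=WORB B=GGWB L=RYOO
Query: F face = RBGY

Answer: R B G Y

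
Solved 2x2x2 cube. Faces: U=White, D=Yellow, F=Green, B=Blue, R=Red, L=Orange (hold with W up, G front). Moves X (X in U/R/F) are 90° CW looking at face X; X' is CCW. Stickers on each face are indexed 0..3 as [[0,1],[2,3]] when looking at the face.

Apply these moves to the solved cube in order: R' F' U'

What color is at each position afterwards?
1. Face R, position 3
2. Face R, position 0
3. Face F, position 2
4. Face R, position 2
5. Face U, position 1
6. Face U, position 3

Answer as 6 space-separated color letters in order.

After move 1 (R'): R=RRRR U=WBWB F=GWGW D=YGYG B=YBYB
After move 2 (F'): F=WWGG U=WBRR R=GRYR D=OOYG L=OBOW
After move 3 (U'): U=BRWR F=OBGG R=WWYR B=GRYB L=YBOW
Query 1: R[3] = R
Query 2: R[0] = W
Query 3: F[2] = G
Query 4: R[2] = Y
Query 5: U[1] = R
Query 6: U[3] = R

Answer: R W G Y R R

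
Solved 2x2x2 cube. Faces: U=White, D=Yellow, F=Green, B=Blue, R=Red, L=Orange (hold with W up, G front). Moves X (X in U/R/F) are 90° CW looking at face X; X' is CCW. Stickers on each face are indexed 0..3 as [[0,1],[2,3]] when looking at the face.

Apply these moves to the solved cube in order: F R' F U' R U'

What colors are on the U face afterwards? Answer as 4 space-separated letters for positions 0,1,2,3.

Answer: R W B W

Derivation:
After move 1 (F): F=GGGG U=WWOO R=WRWR D=RRYY L=OYOY
After move 2 (R'): R=RRWW U=WBOB F=GWGO D=RGYG B=YBRB
After move 3 (F): F=GGOW U=WBYY R=ORBW D=WRYG L=OROG
After move 4 (U'): U=BYWY F=OROW R=GGBW B=ORRB L=YBOG
After move 5 (R): R=BGWG U=BRWW F=OROG D=WRYO B=YRYB
After move 6 (U'): U=RWBW F=YBOG R=ORWG B=BGYB L=YROG
Query: U face = RWBW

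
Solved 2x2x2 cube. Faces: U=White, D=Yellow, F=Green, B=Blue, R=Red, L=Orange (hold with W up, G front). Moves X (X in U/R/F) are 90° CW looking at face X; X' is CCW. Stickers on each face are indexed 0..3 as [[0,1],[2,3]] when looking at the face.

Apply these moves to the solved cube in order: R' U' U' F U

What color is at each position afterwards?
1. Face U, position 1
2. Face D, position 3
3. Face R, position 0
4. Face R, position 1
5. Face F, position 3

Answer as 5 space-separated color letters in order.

After move 1 (R'): R=RRRR U=WBWB F=GWGW D=YGYG B=YBYB
After move 2 (U'): U=BBWW F=OOGW R=GWRR B=RRYB L=YBOO
After move 3 (U'): U=BWBW F=YBGW R=OORR B=GWYB L=RROO
After move 4 (F): F=GYWB U=BWOR R=BOWR D=ROYG L=RYOG
After move 5 (U): U=OBRW F=BOWB R=GWWR B=RYYB L=GYOG
Query 1: U[1] = B
Query 2: D[3] = G
Query 3: R[0] = G
Query 4: R[1] = W
Query 5: F[3] = B

Answer: B G G W B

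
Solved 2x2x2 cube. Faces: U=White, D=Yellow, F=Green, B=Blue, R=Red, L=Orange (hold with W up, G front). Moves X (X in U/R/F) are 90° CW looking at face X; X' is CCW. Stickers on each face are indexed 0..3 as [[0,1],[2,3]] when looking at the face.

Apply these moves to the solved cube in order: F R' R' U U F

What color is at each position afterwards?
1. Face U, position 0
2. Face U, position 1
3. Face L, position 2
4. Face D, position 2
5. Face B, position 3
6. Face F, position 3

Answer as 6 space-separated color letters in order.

After move 1 (F): F=GGGG U=WWOO R=WRWR D=RRYY L=OYOY
After move 2 (R'): R=RRWW U=WBOB F=GWGO D=RGYG B=YBRB
After move 3 (R'): R=RWRW U=WROY F=GBGB D=RWYO B=GBGB
After move 4 (U): U=OWYR F=RWGB R=GBRW B=OYGB L=GBOY
After move 5 (U): U=YORW F=GBGB R=OYRW B=GBGB L=RWOY
After move 6 (F): F=GGBB U=YOYW R=RYWW D=ROYO L=RROW
Query 1: U[0] = Y
Query 2: U[1] = O
Query 3: L[2] = O
Query 4: D[2] = Y
Query 5: B[3] = B
Query 6: F[3] = B

Answer: Y O O Y B B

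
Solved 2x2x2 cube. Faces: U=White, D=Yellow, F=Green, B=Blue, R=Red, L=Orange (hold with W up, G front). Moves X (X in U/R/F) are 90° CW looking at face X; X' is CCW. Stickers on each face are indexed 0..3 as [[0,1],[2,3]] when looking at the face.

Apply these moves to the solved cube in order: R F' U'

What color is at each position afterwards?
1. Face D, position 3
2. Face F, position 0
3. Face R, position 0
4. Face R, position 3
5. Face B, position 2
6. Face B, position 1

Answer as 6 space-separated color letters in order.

After move 1 (R): R=RRRR U=WGWG F=GYGY D=YBYB B=WBWB
After move 2 (F'): F=YYGG U=WGRR R=BRYR D=OOYB L=OGOW
After move 3 (U'): U=GRWR F=OGGG R=YYYR B=BRWB L=WBOW
Query 1: D[3] = B
Query 2: F[0] = O
Query 3: R[0] = Y
Query 4: R[3] = R
Query 5: B[2] = W
Query 6: B[1] = R

Answer: B O Y R W R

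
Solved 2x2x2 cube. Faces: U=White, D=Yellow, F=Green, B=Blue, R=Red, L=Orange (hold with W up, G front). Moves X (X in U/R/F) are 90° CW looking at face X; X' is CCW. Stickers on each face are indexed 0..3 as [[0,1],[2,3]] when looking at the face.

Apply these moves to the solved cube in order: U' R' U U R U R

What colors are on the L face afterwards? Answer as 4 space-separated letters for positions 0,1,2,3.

After move 1 (U'): U=WWWW F=OOGG R=GGRR B=RRBB L=BBOO
After move 2 (R'): R=GRGR U=WBWR F=OWGW D=YOYG B=YRYB
After move 3 (U): U=WWRB F=GRGW R=YRGR B=BBYB L=OWOO
After move 4 (U): U=RWBW F=YRGW R=BBGR B=OWYB L=GROO
After move 5 (R): R=GBRB U=RRBW F=YOGG D=YYYO B=WWWB
After move 6 (U): U=BRWR F=GBGG R=WWRB B=GRWB L=YOOO
After move 7 (R): R=RWBW U=BBWG F=GYGO D=YWYG B=RRRB
Query: L face = YOOO

Answer: Y O O O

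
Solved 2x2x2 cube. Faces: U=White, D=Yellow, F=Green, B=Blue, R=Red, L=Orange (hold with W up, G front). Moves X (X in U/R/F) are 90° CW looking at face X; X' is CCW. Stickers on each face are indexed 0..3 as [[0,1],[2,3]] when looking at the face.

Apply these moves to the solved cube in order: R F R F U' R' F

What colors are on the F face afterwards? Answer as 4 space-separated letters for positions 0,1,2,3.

After move 1 (R): R=RRRR U=WGWG F=GYGY D=YBYB B=WBWB
After move 2 (F): F=GGYY U=WGOO R=WRGR D=RRYB L=OYOB
After move 3 (R): R=GWRR U=WGOY F=GRYB D=RWYW B=OBGB
After move 4 (F): F=YGBR U=WGBY R=OWYR D=RGYW L=OROW
After move 5 (U'): U=GYWB F=ORBR R=YGYR B=OWGB L=OBOW
After move 6 (R'): R=GRYY U=GGWO F=OYBB D=RRYR B=WWGB
After move 7 (F): F=BOBY U=GGWB R=WROY D=YGYR L=OROR
Query: F face = BOBY

Answer: B O B Y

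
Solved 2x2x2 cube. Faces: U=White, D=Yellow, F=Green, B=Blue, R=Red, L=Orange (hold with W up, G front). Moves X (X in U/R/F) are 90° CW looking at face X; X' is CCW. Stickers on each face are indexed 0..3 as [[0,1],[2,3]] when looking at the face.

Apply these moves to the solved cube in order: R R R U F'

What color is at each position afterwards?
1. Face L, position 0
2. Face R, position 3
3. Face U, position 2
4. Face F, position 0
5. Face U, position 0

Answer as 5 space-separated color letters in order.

Answer: G R Y R W

Derivation:
After move 1 (R): R=RRRR U=WGWG F=GYGY D=YBYB B=WBWB
After move 2 (R): R=RRRR U=WYWY F=GBGB D=YWYW B=GBGB
After move 3 (R): R=RRRR U=WBWB F=GWGW D=YGYG B=YBYB
After move 4 (U): U=WWBB F=RRGW R=YBRR B=OOYB L=GWOO
After move 5 (F'): F=RWRG U=WWYR R=GBYR D=WOYG L=GBOB
Query 1: L[0] = G
Query 2: R[3] = R
Query 3: U[2] = Y
Query 4: F[0] = R
Query 5: U[0] = W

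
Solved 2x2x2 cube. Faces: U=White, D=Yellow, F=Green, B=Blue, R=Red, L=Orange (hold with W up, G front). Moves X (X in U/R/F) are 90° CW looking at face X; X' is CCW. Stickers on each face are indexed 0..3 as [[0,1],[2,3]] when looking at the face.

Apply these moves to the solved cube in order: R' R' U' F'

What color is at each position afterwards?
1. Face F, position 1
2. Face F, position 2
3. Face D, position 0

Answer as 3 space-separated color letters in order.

Answer: B O B

Derivation:
After move 1 (R'): R=RRRR U=WBWB F=GWGW D=YGYG B=YBYB
After move 2 (R'): R=RRRR U=WYWY F=GBGB D=YWYW B=GBGB
After move 3 (U'): U=YYWW F=OOGB R=GBRR B=RRGB L=GBOO
After move 4 (F'): F=OBOG U=YYGR R=WBYR D=BOYW L=GWOW
Query 1: F[1] = B
Query 2: F[2] = O
Query 3: D[0] = B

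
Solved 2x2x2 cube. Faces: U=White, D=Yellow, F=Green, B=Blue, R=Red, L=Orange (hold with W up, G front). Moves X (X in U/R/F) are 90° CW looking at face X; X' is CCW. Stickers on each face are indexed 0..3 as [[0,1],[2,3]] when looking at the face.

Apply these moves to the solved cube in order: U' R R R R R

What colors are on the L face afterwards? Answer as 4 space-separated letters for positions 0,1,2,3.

Answer: B B O O

Derivation:
After move 1 (U'): U=WWWW F=OOGG R=GGRR B=RRBB L=BBOO
After move 2 (R): R=RGRG U=WOWG F=OYGY D=YBYR B=WRWB
After move 3 (R): R=RRGG U=WYWY F=OBGR D=YWYW B=GROB
After move 4 (R): R=GRGR U=WBWR F=OWGW D=YOYG B=YRYB
After move 5 (R): R=GGRR U=WWWW F=OOGG D=YYYY B=RRBB
After move 6 (R): R=RGRG U=WOWG F=OYGY D=YBYR B=WRWB
Query: L face = BBOO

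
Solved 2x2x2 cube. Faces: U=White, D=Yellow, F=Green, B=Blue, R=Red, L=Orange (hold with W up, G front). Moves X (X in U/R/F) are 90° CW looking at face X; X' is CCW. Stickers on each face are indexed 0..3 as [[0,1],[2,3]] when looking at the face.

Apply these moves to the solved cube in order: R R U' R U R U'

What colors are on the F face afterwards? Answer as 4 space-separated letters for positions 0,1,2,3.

Answer: O W G R

Derivation:
After move 1 (R): R=RRRR U=WGWG F=GYGY D=YBYB B=WBWB
After move 2 (R): R=RRRR U=WYWY F=GBGB D=YWYW B=GBGB
After move 3 (U'): U=YYWW F=OOGB R=GBRR B=RRGB L=GBOO
After move 4 (R): R=RGRB U=YOWB F=OWGW D=YGYR B=WRYB
After move 5 (U): U=WYBO F=RGGW R=WRRB B=GBYB L=OWOO
After move 6 (R): R=RWBR U=WGBW F=RGGR D=YYYG B=OBYB
After move 7 (U'): U=GWWB F=OWGR R=RGBR B=RWYB L=OBOO
Query: F face = OWGR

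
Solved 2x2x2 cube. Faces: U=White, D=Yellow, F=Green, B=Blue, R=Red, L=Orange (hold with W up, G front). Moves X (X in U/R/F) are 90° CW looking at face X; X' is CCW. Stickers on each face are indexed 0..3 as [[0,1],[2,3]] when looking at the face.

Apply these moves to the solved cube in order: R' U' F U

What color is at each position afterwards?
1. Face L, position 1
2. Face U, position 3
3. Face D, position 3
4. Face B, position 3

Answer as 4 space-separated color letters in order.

After move 1 (R'): R=RRRR U=WBWB F=GWGW D=YGYG B=YBYB
After move 2 (U'): U=BBWW F=OOGW R=GWRR B=RRYB L=YBOO
After move 3 (F): F=GOWO U=BBOB R=WWWR D=RGYG L=YYOG
After move 4 (U): U=OBBB F=WWWO R=RRWR B=YYYB L=GOOG
Query 1: L[1] = O
Query 2: U[3] = B
Query 3: D[3] = G
Query 4: B[3] = B

Answer: O B G B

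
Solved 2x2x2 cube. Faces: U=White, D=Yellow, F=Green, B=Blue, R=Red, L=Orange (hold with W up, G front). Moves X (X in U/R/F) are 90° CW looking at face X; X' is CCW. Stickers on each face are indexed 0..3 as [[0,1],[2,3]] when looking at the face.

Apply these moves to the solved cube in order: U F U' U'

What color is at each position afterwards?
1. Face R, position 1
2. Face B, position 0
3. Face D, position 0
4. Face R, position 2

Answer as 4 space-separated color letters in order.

After move 1 (U): U=WWWW F=RRGG R=BBRR B=OOBB L=GGOO
After move 2 (F): F=GRGR U=WWOG R=WBWR D=RBYY L=GYOY
After move 3 (U'): U=WGWO F=GYGR R=GRWR B=WBBB L=OOOY
After move 4 (U'): U=GOWW F=OOGR R=GYWR B=GRBB L=WBOY
Query 1: R[1] = Y
Query 2: B[0] = G
Query 3: D[0] = R
Query 4: R[2] = W

Answer: Y G R W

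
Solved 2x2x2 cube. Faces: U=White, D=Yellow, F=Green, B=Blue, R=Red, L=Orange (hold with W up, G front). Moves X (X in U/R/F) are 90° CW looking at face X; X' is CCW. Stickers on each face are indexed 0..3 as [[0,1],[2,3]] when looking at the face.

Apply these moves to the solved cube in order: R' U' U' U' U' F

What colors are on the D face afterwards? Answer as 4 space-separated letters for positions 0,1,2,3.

Answer: R R Y G

Derivation:
After move 1 (R'): R=RRRR U=WBWB F=GWGW D=YGYG B=YBYB
After move 2 (U'): U=BBWW F=OOGW R=GWRR B=RRYB L=YBOO
After move 3 (U'): U=BWBW F=YBGW R=OORR B=GWYB L=RROO
After move 4 (U'): U=WWBB F=RRGW R=YBRR B=OOYB L=GWOO
After move 5 (U'): U=WBWB F=GWGW R=RRRR B=YBYB L=OOOO
After move 6 (F): F=GGWW U=WBOO R=WRBR D=RRYG L=OYOG
Query: D face = RRYG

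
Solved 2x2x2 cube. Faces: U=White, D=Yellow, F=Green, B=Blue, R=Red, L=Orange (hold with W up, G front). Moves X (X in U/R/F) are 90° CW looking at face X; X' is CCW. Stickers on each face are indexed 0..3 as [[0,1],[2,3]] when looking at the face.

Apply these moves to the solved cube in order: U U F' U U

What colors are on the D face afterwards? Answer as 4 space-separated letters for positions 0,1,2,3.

Answer: R O Y Y

Derivation:
After move 1 (U): U=WWWW F=RRGG R=BBRR B=OOBB L=GGOO
After move 2 (U): U=WWWW F=BBGG R=OORR B=GGBB L=RROO
After move 3 (F'): F=BGBG U=WWOR R=YOYR D=ROYY L=RWOW
After move 4 (U): U=OWRW F=YOBG R=GGYR B=RWBB L=BGOW
After move 5 (U): U=ROWW F=GGBG R=RWYR B=BGBB L=YOOW
Query: D face = ROYY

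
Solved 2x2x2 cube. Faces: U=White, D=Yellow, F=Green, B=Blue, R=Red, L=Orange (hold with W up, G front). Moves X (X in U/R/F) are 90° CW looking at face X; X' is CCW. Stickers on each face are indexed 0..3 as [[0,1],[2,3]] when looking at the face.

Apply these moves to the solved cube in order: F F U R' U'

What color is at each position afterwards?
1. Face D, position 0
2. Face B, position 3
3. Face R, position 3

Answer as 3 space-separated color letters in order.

Answer: W B O

Derivation:
After move 1 (F): F=GGGG U=WWOO R=WRWR D=RRYY L=OYOY
After move 2 (F): F=GGGG U=WWYY R=OROR D=WWYY L=OROR
After move 3 (U): U=YWYW F=ORGG R=BBOR B=ORBB L=GGOR
After move 4 (R'): R=BRBO U=YBYO F=OWGW D=WRYG B=YRWB
After move 5 (U'): U=BOYY F=GGGW R=OWBO B=BRWB L=YROR
Query 1: D[0] = W
Query 2: B[3] = B
Query 3: R[3] = O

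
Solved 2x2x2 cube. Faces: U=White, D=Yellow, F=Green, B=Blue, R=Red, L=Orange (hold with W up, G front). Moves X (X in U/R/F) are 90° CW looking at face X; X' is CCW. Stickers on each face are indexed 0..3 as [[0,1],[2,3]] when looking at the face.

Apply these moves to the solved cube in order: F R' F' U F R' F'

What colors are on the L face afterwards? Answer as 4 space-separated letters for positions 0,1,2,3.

After move 1 (F): F=GGGG U=WWOO R=WRWR D=RRYY L=OYOY
After move 2 (R'): R=RRWW U=WBOB F=GWGO D=RGYG B=YBRB
After move 3 (F'): F=WOGG U=WBRW R=GRRW D=YYYG L=OBOO
After move 4 (U): U=RWWB F=GRGG R=YBRW B=OBRB L=WOOO
After move 5 (F): F=GGGR U=RWOO R=WBBW D=RYYG L=WYOY
After move 6 (R'): R=BWWB U=RROO F=GWGO D=RGYR B=GBYB
After move 7 (F'): F=WOGG U=RRBW R=GWRB D=YYYR L=WOOO
Query: L face = WOOO

Answer: W O O O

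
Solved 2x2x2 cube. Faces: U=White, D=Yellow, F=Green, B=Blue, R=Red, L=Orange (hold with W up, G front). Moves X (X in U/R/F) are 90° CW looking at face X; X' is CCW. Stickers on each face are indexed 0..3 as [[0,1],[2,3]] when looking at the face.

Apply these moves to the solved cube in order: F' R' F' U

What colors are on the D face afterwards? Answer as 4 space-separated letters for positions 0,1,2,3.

After move 1 (F'): F=GGGG U=WWRR R=YRYR D=OOYY L=OWOW
After move 2 (R'): R=RRYY U=WBRB F=GWGR D=OGYG B=YBOB
After move 3 (F'): F=WRGG U=WBRY R=GROY D=WWYG L=OBOR
After move 4 (U): U=RWYB F=GRGG R=YBOY B=OBOB L=WROR
Query: D face = WWYG

Answer: W W Y G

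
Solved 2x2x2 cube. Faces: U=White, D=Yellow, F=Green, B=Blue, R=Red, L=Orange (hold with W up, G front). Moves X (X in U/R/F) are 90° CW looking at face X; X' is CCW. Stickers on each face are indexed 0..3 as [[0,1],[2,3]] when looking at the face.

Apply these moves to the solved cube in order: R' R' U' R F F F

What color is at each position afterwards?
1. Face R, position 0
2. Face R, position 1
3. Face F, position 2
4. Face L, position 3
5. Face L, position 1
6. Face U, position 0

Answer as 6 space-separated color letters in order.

Answer: G G O W B Y

Derivation:
After move 1 (R'): R=RRRR U=WBWB F=GWGW D=YGYG B=YBYB
After move 2 (R'): R=RRRR U=WYWY F=GBGB D=YWYW B=GBGB
After move 3 (U'): U=YYWW F=OOGB R=GBRR B=RRGB L=GBOO
After move 4 (R): R=RGRB U=YOWB F=OWGW D=YGYR B=WRYB
After move 5 (F): F=GOWW U=YOOB R=WGBB D=RRYR L=GYOG
After move 6 (F): F=WGWO U=YOGY R=OGBB D=BWYR L=GROR
After move 7 (F): F=WWOG U=YORR R=GGYB D=BOYR L=GBOW
Query 1: R[0] = G
Query 2: R[1] = G
Query 3: F[2] = O
Query 4: L[3] = W
Query 5: L[1] = B
Query 6: U[0] = Y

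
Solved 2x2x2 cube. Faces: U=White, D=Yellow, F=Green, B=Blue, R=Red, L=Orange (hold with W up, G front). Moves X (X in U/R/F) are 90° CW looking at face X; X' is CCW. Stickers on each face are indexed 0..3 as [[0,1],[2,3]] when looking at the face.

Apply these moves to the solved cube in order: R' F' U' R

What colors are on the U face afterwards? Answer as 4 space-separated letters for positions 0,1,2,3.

After move 1 (R'): R=RRRR U=WBWB F=GWGW D=YGYG B=YBYB
After move 2 (F'): F=WWGG U=WBRR R=GRYR D=OOYG L=OBOW
After move 3 (U'): U=BRWR F=OBGG R=WWYR B=GRYB L=YBOW
After move 4 (R): R=YWRW U=BBWG F=OOGG D=OYYG B=RRRB
Query: U face = BBWG

Answer: B B W G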